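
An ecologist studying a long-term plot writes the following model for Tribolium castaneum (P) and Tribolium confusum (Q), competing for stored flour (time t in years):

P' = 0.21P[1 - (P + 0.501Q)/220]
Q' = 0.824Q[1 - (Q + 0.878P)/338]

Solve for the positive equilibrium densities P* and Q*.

P* ≈ 90.4, Q* ≈ 259

Setting both brackets to zero gives the nullclines P + 0.501Q = 220 and 0.878P + Q = 338.
Substituting Q = 338 - 0.878P into the first: P(1 - 0.501·0.878) = 220 - 0.501·338.
So P* = 50.7/0.56 = 90.4, and then Q* = 338 - 0.878·90.4 = 259.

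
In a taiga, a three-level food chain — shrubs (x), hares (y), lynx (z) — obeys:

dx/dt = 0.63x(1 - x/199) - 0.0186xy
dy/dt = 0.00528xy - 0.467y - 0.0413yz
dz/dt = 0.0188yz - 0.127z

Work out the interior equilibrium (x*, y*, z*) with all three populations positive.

From dz/dt = 0: 0.0188y* = 0.127, so y* = 6.76.
From dx/dt = 0: 0.63(1 - x*/199) = 0.0186·6.76, giving x* = 199·(1 - 0.199) = 159.
From dy/dt = 0: 0.00528·159 - 0.467 = 0.0413z*, so z* = 0.374/0.0413 = 9.06.

x* ≈ 159, y* ≈ 6.76, z* ≈ 9.06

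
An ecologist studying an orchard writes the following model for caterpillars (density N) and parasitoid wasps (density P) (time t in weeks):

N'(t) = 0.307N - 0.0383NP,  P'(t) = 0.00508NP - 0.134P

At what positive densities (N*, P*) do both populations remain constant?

N* ≈ 26.4, P* ≈ 8.02

Set dP/dt = 0 with P > 0: 0.00508N - 0.134 = 0, so N* = 0.134/0.00508 = 26.4.
Set dN/dt = 0 with N > 0: 0.307 - 0.0383P = 0, so P* = 0.307/0.0383 = 8.02.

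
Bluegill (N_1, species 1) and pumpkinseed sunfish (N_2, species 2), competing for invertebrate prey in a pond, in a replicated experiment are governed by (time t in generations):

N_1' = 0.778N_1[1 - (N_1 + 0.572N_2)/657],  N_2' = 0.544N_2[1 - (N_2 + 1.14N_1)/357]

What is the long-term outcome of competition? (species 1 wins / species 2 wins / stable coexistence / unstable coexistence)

species 1 excludes species 2

Compare the nullcline intercepts: K1/α12 = 657/0.572 = 1150 > K2 = 357; K2/α21 = 357/1.14 = 313 < K1 = 657.
Since the inequalities point opposite ways, species 1 can invade but species 2 cannot.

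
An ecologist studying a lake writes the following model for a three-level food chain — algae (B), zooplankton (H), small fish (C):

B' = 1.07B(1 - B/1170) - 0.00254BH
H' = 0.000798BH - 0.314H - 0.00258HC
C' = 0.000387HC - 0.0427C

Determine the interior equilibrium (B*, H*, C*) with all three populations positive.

B* ≈ 864, H* ≈ 110, C* ≈ 145

From dC/dt = 0: 0.000387H* = 0.0427, so H* = 110.
From dB/dt = 0: 1.07(1 - B*/1170) = 0.00254·110, giving B* = 1170·(1 - 0.262) = 864.
From dH/dt = 0: 0.000798·864 - 0.314 = 0.00258C*, so C* = 0.375/0.00258 = 145.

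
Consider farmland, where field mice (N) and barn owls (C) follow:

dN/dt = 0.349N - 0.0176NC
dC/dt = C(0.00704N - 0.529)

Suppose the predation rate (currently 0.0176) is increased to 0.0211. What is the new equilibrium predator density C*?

At the interior fixed point, setting dN/dt = 0 with N > 0 fixes C* = (prey growth rate)/(NC coefficient) — independent of the other coefficients.
With the change, C* = 0.349/0.0211 = 16.5; it falls from 19.8.

C* ≈ 16.5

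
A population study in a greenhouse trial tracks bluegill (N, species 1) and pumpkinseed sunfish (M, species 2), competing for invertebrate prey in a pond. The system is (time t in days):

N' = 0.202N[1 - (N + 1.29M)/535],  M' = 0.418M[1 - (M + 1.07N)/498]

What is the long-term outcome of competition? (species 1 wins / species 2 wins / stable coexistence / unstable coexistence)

unstable coexistence (outcome depends on initial conditions)

Compare the nullcline intercepts: K1/α12 = 535/1.29 = 415 < K2 = 498; K2/α21 = 498/1.07 = 465 < K1 = 535.
Since both are reversed, neither can invade when rare; the interior point is a saddle.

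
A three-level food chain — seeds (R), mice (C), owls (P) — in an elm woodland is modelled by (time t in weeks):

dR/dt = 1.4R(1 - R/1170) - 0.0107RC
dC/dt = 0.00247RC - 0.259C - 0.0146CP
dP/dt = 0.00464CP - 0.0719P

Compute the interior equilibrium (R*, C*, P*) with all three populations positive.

R* ≈ 1030, C* ≈ 15.5, P* ≈ 157

From dP/dt = 0: 0.00464C* = 0.0719, so C* = 15.5.
From dR/dt = 0: 1.4(1 - R*/1170) = 0.0107·15.5, giving R* = 1170·(1 - 0.118) = 1030.
From dC/dt = 0: 0.00247·1030 - 0.259 = 0.0146P*, so P* = 2.29/0.0146 = 157.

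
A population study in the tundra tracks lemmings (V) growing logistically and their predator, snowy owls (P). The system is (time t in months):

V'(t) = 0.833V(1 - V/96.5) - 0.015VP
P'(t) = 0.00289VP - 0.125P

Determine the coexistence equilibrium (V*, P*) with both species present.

From dP/dt = 0 with P > 0: 0.00289V* = 0.125, so V* = 43.3.
Substitute into dV/dt = 0: 0.833(1 - 43.3/96.5) = 0.015P*.
The bracket is 0.552, giving P* = 0.46/0.015 = 30.6.

V* ≈ 43.3, P* ≈ 30.6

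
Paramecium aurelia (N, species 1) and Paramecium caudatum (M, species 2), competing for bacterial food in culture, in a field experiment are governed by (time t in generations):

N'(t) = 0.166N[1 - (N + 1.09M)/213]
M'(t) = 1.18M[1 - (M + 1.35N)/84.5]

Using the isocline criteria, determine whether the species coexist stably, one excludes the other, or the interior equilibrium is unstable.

species 1 excludes species 2

Compare the nullcline intercepts: K1/α12 = 213/1.09 = 195 > K2 = 84.5; K2/α21 = 84.5/1.35 = 62.6 < K1 = 213.
Since the inequalities point opposite ways, species 1 can invade but species 2 cannot.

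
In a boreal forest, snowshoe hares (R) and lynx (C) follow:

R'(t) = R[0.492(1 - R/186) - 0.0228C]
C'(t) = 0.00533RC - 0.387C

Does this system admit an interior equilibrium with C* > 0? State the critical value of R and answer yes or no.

Threshold R = 72.6; K > 72.6, so yes, the predator persists.

The predator equation gives dC/dt > 0 only when R > 0.387/0.00533 = 72.6.
Without the predator, R → K = 186. Since 186 > 72.6, the predator can invade and persist.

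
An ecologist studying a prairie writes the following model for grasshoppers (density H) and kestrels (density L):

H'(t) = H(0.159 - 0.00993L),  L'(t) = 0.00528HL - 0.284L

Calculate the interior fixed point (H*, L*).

H* ≈ 53.8, L* ≈ 16

Set dL/dt = 0 with L > 0: 0.00528H - 0.284 = 0, so H* = 0.284/0.00528 = 53.8.
Set dH/dt = 0 with H > 0: 0.159 - 0.00993L = 0, so L* = 0.159/0.00993 = 16.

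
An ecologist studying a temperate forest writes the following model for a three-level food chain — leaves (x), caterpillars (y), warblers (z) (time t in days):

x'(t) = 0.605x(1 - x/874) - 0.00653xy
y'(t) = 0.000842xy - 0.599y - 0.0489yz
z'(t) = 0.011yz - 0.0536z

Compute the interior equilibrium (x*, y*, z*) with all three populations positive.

x* ≈ 828, y* ≈ 4.87, z* ≈ 2.01

From dz/dt = 0: 0.011y* = 0.0536, so y* = 4.87.
From dx/dt = 0: 0.605(1 - x*/874) = 0.00653·4.87, giving x* = 874·(1 - 0.0526) = 828.
From dy/dt = 0: 0.000842·828 - 0.599 = 0.0489z*, so z* = 0.0982/0.0489 = 2.01.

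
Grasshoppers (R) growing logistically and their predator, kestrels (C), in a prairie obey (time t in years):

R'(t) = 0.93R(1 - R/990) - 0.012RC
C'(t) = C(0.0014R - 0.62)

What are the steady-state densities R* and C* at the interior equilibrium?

R* ≈ 443, C* ≈ 42.8

From dC/dt = 0 with C > 0: 0.0014R* = 0.62, so R* = 443.
Substitute into dR/dt = 0: 0.93(1 - 443/990) = 0.012C*.
The bracket is 0.553, giving C* = 0.514/0.012 = 42.8.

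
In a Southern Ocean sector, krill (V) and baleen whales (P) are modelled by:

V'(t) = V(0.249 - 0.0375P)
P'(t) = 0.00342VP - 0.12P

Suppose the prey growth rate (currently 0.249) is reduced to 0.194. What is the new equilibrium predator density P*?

P* ≈ 5.17

At the interior fixed point, setting dV/dt = 0 with V > 0 fixes P* = (prey growth rate)/(VP coefficient) — independent of the other coefficients.
With the change, P* = 0.194/0.0375 = 5.17; it falls from 6.64.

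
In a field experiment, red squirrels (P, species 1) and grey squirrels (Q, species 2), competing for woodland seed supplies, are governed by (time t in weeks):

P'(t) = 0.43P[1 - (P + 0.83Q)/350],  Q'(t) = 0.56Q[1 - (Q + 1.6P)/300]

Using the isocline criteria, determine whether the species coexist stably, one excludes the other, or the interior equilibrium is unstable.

Compare the nullcline intercepts: K1/α12 = 350/0.83 = 422 > K2 = 300; K2/α21 = 300/1.6 = 188 < K1 = 350.
Since the inequalities point opposite ways, species 1 can invade but species 2 cannot.

species 1 excludes species 2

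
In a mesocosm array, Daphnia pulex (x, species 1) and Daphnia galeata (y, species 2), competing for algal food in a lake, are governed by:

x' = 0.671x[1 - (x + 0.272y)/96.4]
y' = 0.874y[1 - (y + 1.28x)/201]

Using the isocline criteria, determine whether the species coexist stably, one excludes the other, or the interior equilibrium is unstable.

stable coexistence

Compare the nullcline intercepts: K1/α12 = 96.4/0.272 = 354 > K2 = 201; K2/α21 = 201/1.28 = 157 > K1 = 96.4.
Since both inequalities hold, each species can invade when rare, so the interior equilibrium is stable.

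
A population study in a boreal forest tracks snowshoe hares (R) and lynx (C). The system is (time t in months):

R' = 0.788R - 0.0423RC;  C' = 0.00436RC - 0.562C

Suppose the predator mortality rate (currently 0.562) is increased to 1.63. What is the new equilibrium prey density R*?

R* ≈ 374

At the interior fixed point, setting dC/dt = 0 with C > 0 fixes R* = (predator death rate)/(RC coefficient) — independent of the other coefficients.
With the change, R* = 1.63/0.00436 = 374; it rises from 129.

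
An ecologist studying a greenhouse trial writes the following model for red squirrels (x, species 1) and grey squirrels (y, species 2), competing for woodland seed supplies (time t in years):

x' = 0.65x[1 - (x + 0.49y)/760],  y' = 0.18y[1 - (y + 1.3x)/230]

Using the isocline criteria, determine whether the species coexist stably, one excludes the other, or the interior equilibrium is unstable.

species 1 excludes species 2

Compare the nullcline intercepts: K1/α12 = 760/0.49 = 1550 > K2 = 230; K2/α21 = 230/1.3 = 177 < K1 = 760.
Since the inequalities point opposite ways, species 1 can invade but species 2 cannot.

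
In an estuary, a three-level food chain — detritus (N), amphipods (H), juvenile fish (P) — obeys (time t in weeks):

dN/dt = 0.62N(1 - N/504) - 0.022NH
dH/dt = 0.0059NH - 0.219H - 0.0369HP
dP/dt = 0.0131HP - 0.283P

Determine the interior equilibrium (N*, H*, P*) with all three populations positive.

N* ≈ 118, H* ≈ 21.6, P* ≈ 12.9

From dP/dt = 0: 0.0131H* = 0.283, so H* = 21.6.
From dN/dt = 0: 0.62(1 - N*/504) = 0.022·21.6, giving N* = 504·(1 - 0.767) = 118.
From dH/dt = 0: 0.0059·118 - 0.219 = 0.0369P*, so P* = 0.475/0.0369 = 12.9.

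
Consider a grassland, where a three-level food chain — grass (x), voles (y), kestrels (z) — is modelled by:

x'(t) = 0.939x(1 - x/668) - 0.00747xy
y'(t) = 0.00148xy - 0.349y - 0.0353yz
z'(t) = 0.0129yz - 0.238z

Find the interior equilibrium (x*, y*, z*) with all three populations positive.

x* ≈ 570, y* ≈ 18.4, z* ≈ 14

From dz/dt = 0: 0.0129y* = 0.238, so y* = 18.4.
From dx/dt = 0: 0.939(1 - x*/668) = 0.00747·18.4, giving x* = 668·(1 - 0.147) = 570.
From dy/dt = 0: 0.00148·570 - 0.349 = 0.0353z*, so z* = 0.495/0.0353 = 14.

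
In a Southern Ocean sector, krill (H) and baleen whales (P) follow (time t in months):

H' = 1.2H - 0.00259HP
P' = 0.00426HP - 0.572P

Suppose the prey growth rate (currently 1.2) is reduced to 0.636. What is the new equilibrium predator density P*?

At the interior fixed point, setting dH/dt = 0 with H > 0 fixes P* = (prey growth rate)/(HP coefficient) — independent of the other coefficients.
With the change, P* = 0.636/0.00259 = 246; it falls from 463.

P* ≈ 246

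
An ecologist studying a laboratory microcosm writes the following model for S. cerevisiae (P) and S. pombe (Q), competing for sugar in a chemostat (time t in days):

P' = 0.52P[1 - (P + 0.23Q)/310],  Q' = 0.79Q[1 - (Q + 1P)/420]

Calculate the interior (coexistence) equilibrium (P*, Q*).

P* ≈ 277, Q* ≈ 143

Setting both brackets to zero gives the nullclines P + 0.23Q = 310 and 1P + Q = 420.
Substituting Q = 420 - 1P into the first: P(1 - 0.23·1) = 310 - 0.23·420.
So P* = 213/0.77 = 277, and then Q* = 420 - 1·277 = 143.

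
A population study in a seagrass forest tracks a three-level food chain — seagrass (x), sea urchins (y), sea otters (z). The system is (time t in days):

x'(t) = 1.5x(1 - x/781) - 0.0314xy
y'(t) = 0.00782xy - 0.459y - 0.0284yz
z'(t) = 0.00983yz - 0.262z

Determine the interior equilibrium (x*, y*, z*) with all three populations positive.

From dz/dt = 0: 0.00983y* = 0.262, so y* = 26.7.
From dx/dt = 0: 1.5(1 - x*/781) = 0.0314·26.7, giving x* = 781·(1 - 0.558) = 345.
From dy/dt = 0: 0.00782·345 - 0.459 = 0.0284z*, so z* = 2.24/0.0284 = 78.9.

x* ≈ 345, y* ≈ 26.7, z* ≈ 78.9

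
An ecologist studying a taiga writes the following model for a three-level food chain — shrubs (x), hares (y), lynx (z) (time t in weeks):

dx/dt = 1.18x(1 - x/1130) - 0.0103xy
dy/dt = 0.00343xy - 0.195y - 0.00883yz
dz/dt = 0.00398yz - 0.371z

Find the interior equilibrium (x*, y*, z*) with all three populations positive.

From dz/dt = 0: 0.00398y* = 0.371, so y* = 93.2.
From dx/dt = 0: 1.18(1 - x*/1130) = 0.0103·93.2, giving x* = 1130·(1 - 0.814) = 211.
From dy/dt = 0: 0.00343·211 - 0.195 = 0.00883z*, so z* = 0.527/0.00883 = 59.7.

x* ≈ 211, y* ≈ 93.2, z* ≈ 59.7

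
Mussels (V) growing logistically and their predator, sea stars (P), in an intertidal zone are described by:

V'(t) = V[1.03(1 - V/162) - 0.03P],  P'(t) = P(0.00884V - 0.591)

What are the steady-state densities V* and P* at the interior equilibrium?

From dP/dt = 0 with P > 0: 0.00884V* = 0.591, so V* = 66.9.
Substitute into dV/dt = 0: 1.03(1 - 66.9/162) = 0.03P*.
The bracket is 0.587, giving P* = 0.605/0.03 = 20.2.

V* ≈ 66.9, P* ≈ 20.2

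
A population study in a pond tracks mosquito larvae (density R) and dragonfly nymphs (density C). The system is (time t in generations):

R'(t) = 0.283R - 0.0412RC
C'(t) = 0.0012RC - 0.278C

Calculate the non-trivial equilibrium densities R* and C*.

R* ≈ 232, C* ≈ 6.87

Set dC/dt = 0 with C > 0: 0.0012R - 0.278 = 0, so R* = 0.278/0.0012 = 232.
Set dR/dt = 0 with R > 0: 0.283 - 0.0412C = 0, so C* = 0.283/0.0412 = 6.87.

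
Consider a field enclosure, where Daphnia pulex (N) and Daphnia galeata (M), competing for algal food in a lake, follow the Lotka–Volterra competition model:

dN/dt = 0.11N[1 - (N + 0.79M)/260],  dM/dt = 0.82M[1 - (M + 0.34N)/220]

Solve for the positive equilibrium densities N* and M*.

N* ≈ 118, M* ≈ 180

Setting both brackets to zero gives the nullclines N + 0.79M = 260 and 0.34N + M = 220.
Substituting M = 220 - 0.34N into the first: N(1 - 0.79·0.34) = 260 - 0.79·220.
So N* = 86.2/0.731 = 118, and then M* = 220 - 0.34·118 = 180.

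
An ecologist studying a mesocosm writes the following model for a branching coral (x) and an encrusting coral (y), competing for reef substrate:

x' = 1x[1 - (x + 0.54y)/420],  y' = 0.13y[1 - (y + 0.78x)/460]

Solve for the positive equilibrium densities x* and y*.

Setting both brackets to zero gives the nullclines x + 0.54y = 420 and 0.78x + y = 460.
Substituting y = 460 - 0.78x into the first: x(1 - 0.54·0.78) = 420 - 0.54·460.
So x* = 172/0.579 = 296, and then y* = 460 - 0.78·296 = 229.

x* ≈ 296, y* ≈ 229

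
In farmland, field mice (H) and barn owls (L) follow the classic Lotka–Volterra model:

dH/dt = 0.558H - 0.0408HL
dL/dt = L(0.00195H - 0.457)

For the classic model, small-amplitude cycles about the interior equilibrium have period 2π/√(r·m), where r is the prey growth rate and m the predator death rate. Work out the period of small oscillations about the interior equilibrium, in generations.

T ≈ 12.4 generations

Here r = 0.558 and m = 0.457, so r·m = 0.255.
ω = √0.255 = 0.505 per generation, hence T = 2π/ω ≈ 12.4 generations.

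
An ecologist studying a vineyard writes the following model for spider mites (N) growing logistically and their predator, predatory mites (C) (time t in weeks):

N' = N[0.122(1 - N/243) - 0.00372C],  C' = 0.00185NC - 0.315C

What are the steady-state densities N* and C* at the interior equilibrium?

N* ≈ 170, C* ≈ 9.82

From dC/dt = 0 with C > 0: 0.00185N* = 0.315, so N* = 170.
Substitute into dN/dt = 0: 0.122(1 - 170/243) = 0.00372C*.
The bracket is 0.299, giving C* = 0.0365/0.00372 = 9.82.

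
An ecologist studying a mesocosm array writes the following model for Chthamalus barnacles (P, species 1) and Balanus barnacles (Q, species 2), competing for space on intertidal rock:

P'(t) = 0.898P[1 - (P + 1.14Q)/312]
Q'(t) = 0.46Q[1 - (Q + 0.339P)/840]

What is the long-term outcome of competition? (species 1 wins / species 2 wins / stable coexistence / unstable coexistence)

Compare the nullcline intercepts: K1/α12 = 312/1.14 = 274 < K2 = 840; K2/α21 = 840/0.339 = 2480 > K1 = 312.
Since the inequalities point opposite ways, species 2 can invade but species 1 cannot.

species 2 excludes species 1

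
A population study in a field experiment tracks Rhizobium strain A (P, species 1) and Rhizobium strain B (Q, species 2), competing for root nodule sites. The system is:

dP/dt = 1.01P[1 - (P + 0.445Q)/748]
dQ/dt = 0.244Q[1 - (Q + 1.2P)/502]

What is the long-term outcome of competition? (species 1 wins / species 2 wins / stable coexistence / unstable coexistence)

species 1 excludes species 2

Compare the nullcline intercepts: K1/α12 = 748/0.445 = 1680 > K2 = 502; K2/α21 = 502/1.2 = 418 < K1 = 748.
Since the inequalities point opposite ways, species 1 can invade but species 2 cannot.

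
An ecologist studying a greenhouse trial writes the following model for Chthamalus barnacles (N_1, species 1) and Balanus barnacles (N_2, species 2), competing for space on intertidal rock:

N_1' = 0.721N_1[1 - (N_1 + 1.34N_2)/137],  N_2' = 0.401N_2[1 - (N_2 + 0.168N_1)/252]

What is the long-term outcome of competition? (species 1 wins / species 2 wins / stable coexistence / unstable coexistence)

species 2 excludes species 1

Compare the nullcline intercepts: K1/α12 = 137/1.34 = 102 < K2 = 252; K2/α21 = 252/0.168 = 1500 > K1 = 137.
Since the inequalities point opposite ways, species 2 can invade but species 1 cannot.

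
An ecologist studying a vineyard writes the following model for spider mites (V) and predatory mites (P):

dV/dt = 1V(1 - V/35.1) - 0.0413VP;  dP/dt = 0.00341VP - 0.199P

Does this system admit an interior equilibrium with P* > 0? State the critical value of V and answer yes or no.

Threshold V = 58.4; K < 58.4, so no, the predator goes extinct.

The predator equation gives dP/dt > 0 only when V > 0.199/0.00341 = 58.4.
Without the predator, V → K = 35.1. Since 35.1 < 58.4, the predator cannot invade.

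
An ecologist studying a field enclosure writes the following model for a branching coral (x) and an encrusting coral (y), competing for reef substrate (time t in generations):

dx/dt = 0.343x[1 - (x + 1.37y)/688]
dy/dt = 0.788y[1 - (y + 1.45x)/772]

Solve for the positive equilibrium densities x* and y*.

x* ≈ 375, y* ≈ 229

Setting both brackets to zero gives the nullclines x + 1.37y = 688 and 1.45x + y = 772.
Substituting y = 772 - 1.45x into the first: x(1 - 1.37·1.45) = 688 - 1.37·772.
So x* = -370/-0.987 = 375, and then y* = 772 - 1.45·375 = 229.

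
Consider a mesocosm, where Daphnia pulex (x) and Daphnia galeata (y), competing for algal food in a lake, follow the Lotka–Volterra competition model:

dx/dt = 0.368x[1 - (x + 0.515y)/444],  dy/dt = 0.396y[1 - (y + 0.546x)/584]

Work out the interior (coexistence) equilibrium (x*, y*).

x* ≈ 199, y* ≈ 475

Setting both brackets to zero gives the nullclines x + 0.515y = 444 and 0.546x + y = 584.
Substituting y = 584 - 0.546x into the first: x(1 - 0.515·0.546) = 444 - 0.515·584.
So x* = 143/0.719 = 199, and then y* = 584 - 0.546·199 = 475.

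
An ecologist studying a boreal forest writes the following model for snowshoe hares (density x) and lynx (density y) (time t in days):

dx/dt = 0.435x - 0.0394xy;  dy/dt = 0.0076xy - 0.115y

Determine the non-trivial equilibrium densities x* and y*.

x* ≈ 15.1, y* ≈ 11

Set dy/dt = 0 with y > 0: 0.0076x - 0.115 = 0, so x* = 0.115/0.0076 = 15.1.
Set dx/dt = 0 with x > 0: 0.435 - 0.0394y = 0, so y* = 0.435/0.0394 = 11.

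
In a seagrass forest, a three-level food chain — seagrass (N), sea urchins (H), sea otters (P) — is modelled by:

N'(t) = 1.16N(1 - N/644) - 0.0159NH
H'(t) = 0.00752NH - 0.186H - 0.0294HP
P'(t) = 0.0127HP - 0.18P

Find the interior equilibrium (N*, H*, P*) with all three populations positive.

N* ≈ 519, H* ≈ 14.2, P* ≈ 126

From dP/dt = 0: 0.0127H* = 0.18, so H* = 14.2.
From dN/dt = 0: 1.16(1 - N*/644) = 0.0159·14.2, giving N* = 644·(1 - 0.194) = 519.
From dH/dt = 0: 0.00752·519 - 0.186 = 0.0294P*, so P* = 3.72/0.0294 = 126.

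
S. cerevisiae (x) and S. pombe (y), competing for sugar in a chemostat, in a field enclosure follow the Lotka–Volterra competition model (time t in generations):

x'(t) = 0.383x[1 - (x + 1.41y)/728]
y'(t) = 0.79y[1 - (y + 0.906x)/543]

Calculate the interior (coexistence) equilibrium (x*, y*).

Setting both brackets to zero gives the nullclines x + 1.41y = 728 and 0.906x + y = 543.
Substituting y = 543 - 0.906x into the first: x(1 - 1.41·0.906) = 728 - 1.41·543.
So x* = -37.6/-0.277 = 136, and then y* = 543 - 0.906·136 = 420.

x* ≈ 136, y* ≈ 420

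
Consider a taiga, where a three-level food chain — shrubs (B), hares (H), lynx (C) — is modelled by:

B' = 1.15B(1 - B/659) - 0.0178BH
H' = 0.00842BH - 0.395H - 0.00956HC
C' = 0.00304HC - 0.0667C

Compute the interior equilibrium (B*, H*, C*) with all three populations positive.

From dC/dt = 0: 0.00304H* = 0.0667, so H* = 21.9.
From dB/dt = 0: 1.15(1 - B*/659) = 0.0178·21.9, giving B* = 659·(1 - 0.34) = 435.
From dH/dt = 0: 0.00842·435 - 0.395 = 0.00956C*, so C* = 3.27/0.00956 = 342.

B* ≈ 435, H* ≈ 21.9, C* ≈ 342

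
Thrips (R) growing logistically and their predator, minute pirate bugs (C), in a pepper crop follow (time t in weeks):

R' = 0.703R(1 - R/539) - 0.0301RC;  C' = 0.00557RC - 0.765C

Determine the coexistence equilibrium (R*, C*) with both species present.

From dC/dt = 0 with C > 0: 0.00557R* = 0.765, so R* = 137.
Substitute into dR/dt = 0: 0.703(1 - 137/539) = 0.0301C*.
The bracket is 0.745, giving C* = 0.524/0.0301 = 17.4.

R* ≈ 137, C* ≈ 17.4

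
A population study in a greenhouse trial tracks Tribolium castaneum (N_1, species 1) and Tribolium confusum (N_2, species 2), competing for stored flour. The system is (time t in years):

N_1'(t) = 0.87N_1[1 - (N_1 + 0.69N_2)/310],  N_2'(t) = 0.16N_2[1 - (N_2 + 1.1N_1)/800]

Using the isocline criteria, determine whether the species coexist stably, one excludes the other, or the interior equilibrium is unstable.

species 2 excludes species 1

Compare the nullcline intercepts: K1/α12 = 310/0.69 = 449 < K2 = 800; K2/α21 = 800/1.1 = 727 > K1 = 310.
Since the inequalities point opposite ways, species 2 can invade but species 1 cannot.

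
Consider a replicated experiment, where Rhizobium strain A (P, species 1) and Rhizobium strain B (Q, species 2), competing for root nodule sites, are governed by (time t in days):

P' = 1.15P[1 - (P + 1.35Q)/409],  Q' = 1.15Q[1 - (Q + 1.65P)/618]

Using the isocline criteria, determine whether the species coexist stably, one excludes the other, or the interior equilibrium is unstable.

unstable coexistence (outcome depends on initial conditions)

Compare the nullcline intercepts: K1/α12 = 409/1.35 = 303 < K2 = 618; K2/α21 = 618/1.65 = 375 < K1 = 409.
Since both are reversed, neither can invade when rare; the interior point is a saddle.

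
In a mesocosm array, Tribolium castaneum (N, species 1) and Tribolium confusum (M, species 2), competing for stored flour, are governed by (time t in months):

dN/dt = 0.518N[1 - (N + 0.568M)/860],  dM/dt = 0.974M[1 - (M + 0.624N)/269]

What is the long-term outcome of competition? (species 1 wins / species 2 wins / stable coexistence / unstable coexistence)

species 1 excludes species 2

Compare the nullcline intercepts: K1/α12 = 860/0.568 = 1510 > K2 = 269; K2/α21 = 269/0.624 = 431 < K1 = 860.
Since the inequalities point opposite ways, species 1 can invade but species 2 cannot.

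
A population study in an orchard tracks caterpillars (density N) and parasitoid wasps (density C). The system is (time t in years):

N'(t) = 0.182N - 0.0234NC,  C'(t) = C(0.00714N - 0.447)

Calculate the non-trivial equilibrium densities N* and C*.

N* ≈ 62.6, C* ≈ 7.78

Set dC/dt = 0 with C > 0: 0.00714N - 0.447 = 0, so N* = 0.447/0.00714 = 62.6.
Set dN/dt = 0 with N > 0: 0.182 - 0.0234C = 0, so C* = 0.182/0.0234 = 7.78.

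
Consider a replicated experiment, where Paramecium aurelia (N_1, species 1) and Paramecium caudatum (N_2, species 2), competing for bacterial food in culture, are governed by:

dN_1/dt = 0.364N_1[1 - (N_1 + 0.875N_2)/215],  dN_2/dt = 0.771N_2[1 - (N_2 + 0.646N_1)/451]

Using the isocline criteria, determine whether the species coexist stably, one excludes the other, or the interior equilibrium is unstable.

Compare the nullcline intercepts: K1/α12 = 215/0.875 = 246 < K2 = 451; K2/α21 = 451/0.646 = 698 > K1 = 215.
Since the inequalities point opposite ways, species 2 can invade but species 1 cannot.

species 2 excludes species 1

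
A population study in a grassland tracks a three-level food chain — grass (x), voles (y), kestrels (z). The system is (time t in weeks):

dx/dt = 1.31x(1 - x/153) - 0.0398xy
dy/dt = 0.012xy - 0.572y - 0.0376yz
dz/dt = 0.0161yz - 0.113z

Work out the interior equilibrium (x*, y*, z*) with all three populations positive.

x* ≈ 120, y* ≈ 7.02, z* ≈ 23.2

From dz/dt = 0: 0.0161y* = 0.113, so y* = 7.02.
From dx/dt = 0: 1.31(1 - x*/153) = 0.0398·7.02, giving x* = 153·(1 - 0.213) = 120.
From dy/dt = 0: 0.012·120 - 0.572 = 0.0376z*, so z* = 0.872/0.0376 = 23.2.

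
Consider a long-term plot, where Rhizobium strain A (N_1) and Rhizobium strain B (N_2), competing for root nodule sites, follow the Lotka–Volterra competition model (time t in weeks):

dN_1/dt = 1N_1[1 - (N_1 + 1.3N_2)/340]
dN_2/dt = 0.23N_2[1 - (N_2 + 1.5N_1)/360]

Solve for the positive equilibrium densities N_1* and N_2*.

Setting both brackets to zero gives the nullclines N_1 + 1.3N_2 = 340 and 1.5N_1 + N_2 = 360.
Substituting N_2 = 360 - 1.5N_1 into the first: N_1(1 - 1.3·1.5) = 340 - 1.3·360.
So N_1* = -128/-0.95 = 135, and then N_2* = 360 - 1.5·135 = 158.

N_1* ≈ 135, N_2* ≈ 158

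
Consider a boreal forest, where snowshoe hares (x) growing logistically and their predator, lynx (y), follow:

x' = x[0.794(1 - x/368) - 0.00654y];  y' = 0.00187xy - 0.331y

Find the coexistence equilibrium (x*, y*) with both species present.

x* ≈ 177, y* ≈ 63

From dy/dt = 0 with y > 0: 0.00187x* = 0.331, so x* = 177.
Substitute into dx/dt = 0: 0.794(1 - 177/368) = 0.00654y*.
The bracket is 0.519, giving y* = 0.412/0.00654 = 63.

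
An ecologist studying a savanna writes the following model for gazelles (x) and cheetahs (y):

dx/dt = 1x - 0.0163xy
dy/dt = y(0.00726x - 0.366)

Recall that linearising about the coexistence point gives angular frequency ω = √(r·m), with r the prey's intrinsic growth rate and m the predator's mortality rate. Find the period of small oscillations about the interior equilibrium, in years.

Here r = 1 and m = 0.366, so r·m = 0.366.
ω = √0.366 = 0.605 per year, hence T = 2π/ω ≈ 10.4 years.

T ≈ 10.4 years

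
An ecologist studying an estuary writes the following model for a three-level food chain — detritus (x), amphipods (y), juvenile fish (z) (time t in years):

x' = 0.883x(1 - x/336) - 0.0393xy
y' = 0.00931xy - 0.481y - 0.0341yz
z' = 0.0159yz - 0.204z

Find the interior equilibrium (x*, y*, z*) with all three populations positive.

x* ≈ 144, y* ≈ 12.8, z* ≈ 25.2

From dz/dt = 0: 0.0159y* = 0.204, so y* = 12.8.
From dx/dt = 0: 0.883(1 - x*/336) = 0.0393·12.8, giving x* = 336·(1 - 0.571) = 144.
From dy/dt = 0: 0.00931·144 - 0.481 = 0.0341z*, so z* = 0.861/0.0341 = 25.2.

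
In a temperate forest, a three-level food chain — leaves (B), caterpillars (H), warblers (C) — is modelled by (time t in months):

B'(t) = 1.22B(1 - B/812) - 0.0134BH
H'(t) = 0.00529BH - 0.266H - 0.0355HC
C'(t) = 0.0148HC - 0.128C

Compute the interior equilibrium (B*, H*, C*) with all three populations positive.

From dC/dt = 0: 0.0148H* = 0.128, so H* = 8.65.
From dB/dt = 0: 1.22(1 - B*/812) = 0.0134·8.65, giving B* = 812·(1 - 0.095) = 735.
From dH/dt = 0: 0.00529·735 - 0.266 = 0.0355C*, so C* = 3.62/0.0355 = 102.

B* ≈ 735, H* ≈ 8.65, C* ≈ 102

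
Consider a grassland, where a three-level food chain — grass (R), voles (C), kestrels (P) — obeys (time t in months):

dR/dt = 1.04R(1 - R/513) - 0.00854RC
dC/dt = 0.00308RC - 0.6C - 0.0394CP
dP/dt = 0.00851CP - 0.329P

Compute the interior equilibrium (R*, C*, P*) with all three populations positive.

R* ≈ 350, C* ≈ 38.7, P* ≈ 12.1

From dP/dt = 0: 0.00851C* = 0.329, so C* = 38.7.
From dR/dt = 0: 1.04(1 - R*/513) = 0.00854·38.7, giving R* = 513·(1 - 0.317) = 350.
From dC/dt = 0: 0.00308·350 - 0.6 = 0.0394P*, so P* = 0.478/0.0394 = 12.1.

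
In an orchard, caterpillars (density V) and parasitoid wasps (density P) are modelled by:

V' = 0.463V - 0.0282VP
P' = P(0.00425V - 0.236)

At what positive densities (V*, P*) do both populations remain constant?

Set dP/dt = 0 with P > 0: 0.00425V - 0.236 = 0, so V* = 0.236/0.00425 = 55.5.
Set dV/dt = 0 with V > 0: 0.463 - 0.0282P = 0, so P* = 0.463/0.0282 = 16.4.

V* ≈ 55.5, P* ≈ 16.4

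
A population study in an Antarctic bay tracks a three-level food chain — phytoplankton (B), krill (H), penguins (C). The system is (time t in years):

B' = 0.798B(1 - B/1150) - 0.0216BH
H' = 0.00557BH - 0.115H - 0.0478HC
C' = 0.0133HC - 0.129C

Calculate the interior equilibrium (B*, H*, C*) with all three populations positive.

From dC/dt = 0: 0.0133H* = 0.129, so H* = 9.7.
From dB/dt = 0: 0.798(1 - B*/1150) = 0.0216·9.7, giving B* = 1150·(1 - 0.263) = 848.
From dH/dt = 0: 0.00557·848 - 0.115 = 0.0478C*, so C* = 4.61/0.0478 = 96.4.

B* ≈ 848, H* ≈ 9.7, C* ≈ 96.4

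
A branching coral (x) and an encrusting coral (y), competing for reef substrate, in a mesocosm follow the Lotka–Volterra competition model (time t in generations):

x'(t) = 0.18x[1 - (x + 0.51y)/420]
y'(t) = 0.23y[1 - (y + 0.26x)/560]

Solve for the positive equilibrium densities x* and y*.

x* ≈ 155, y* ≈ 520

Setting both brackets to zero gives the nullclines x + 0.51y = 420 and 0.26x + y = 560.
Substituting y = 560 - 0.26x into the first: x(1 - 0.51·0.26) = 420 - 0.51·560.
So x* = 134/0.867 = 155, and then y* = 560 - 0.26·155 = 520.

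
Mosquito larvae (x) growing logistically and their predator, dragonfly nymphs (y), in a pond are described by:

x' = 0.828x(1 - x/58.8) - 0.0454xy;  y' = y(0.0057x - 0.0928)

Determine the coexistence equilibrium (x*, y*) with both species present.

x* ≈ 16.3, y* ≈ 13.2

From dy/dt = 0 with y > 0: 0.0057x* = 0.0928, so x* = 16.3.
Substitute into dx/dt = 0: 0.828(1 - 16.3/58.8) = 0.0454y*.
The bracket is 0.723, giving y* = 0.599/0.0454 = 13.2.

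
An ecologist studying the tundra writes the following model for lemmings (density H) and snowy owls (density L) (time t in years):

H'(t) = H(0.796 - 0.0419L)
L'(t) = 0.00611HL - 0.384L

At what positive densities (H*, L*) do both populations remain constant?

Set dL/dt = 0 with L > 0: 0.00611H - 0.384 = 0, so H* = 0.384/0.00611 = 62.8.
Set dH/dt = 0 with H > 0: 0.796 - 0.0419L = 0, so L* = 0.796/0.0419 = 19.

H* ≈ 62.8, L* ≈ 19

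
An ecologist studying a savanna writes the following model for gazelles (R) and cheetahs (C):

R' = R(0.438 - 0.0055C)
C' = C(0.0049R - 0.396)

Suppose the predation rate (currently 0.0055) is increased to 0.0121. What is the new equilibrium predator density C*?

C* ≈ 36.2

At the interior fixed point, setting dR/dt = 0 with R > 0 fixes C* = (prey growth rate)/(RC coefficient) — independent of the other coefficients.
With the change, C* = 0.438/0.0121 = 36.2; it falls from 79.6.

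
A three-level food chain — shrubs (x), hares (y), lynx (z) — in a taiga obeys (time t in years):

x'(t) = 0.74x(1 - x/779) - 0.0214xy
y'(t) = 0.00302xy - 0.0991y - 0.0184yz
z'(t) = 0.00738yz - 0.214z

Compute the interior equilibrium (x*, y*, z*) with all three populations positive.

From dz/dt = 0: 0.00738y* = 0.214, so y* = 29.
From dx/dt = 0: 0.74(1 - x*/779) = 0.0214·29, giving x* = 779·(1 - 0.839) = 126.
From dy/dt = 0: 0.00302·126 - 0.0991 = 0.0184z*, so z* = 0.281/0.0184 = 15.3.

x* ≈ 126, y* ≈ 29, z* ≈ 15.3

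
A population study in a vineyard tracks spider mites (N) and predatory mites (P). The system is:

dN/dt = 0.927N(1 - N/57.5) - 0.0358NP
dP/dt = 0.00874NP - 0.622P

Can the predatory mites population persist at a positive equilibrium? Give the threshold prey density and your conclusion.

Threshold N = 71.2; K < 71.2, so no, the predator goes extinct.

The predator equation gives dP/dt > 0 only when N > 0.622/0.00874 = 71.2.
Without the predator, N → K = 57.5. Since 57.5 < 71.2, the predator cannot invade.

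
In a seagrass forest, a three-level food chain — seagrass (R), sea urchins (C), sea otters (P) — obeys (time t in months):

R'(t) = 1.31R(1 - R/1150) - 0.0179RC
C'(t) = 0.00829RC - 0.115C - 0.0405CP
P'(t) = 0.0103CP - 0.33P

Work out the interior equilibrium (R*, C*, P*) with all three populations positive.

From dP/dt = 0: 0.0103C* = 0.33, so C* = 32.
From dR/dt = 0: 1.31(1 - R*/1150) = 0.0179·32, giving R* = 1150·(1 - 0.438) = 647.
From dC/dt = 0: 0.00829·647 - 0.115 = 0.0405P*, so P* = 5.24/0.0405 = 130.

R* ≈ 647, C* ≈ 32, P* ≈ 130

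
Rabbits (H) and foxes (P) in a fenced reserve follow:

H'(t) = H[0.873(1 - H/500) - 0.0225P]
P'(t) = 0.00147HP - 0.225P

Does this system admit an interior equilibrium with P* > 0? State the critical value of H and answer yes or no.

Threshold H = 153; K > 153, so yes, the predator persists.

The predator equation gives dP/dt > 0 only when H > 0.225/0.00147 = 153.
Without the predator, H → K = 500. Since 500 > 153, the predator can invade and persist.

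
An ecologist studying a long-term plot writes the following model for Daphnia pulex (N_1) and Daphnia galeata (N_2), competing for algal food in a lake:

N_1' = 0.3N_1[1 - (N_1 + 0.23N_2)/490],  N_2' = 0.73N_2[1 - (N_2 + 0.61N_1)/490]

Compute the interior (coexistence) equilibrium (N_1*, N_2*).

Setting both brackets to zero gives the nullclines N_1 + 0.23N_2 = 490 and 0.61N_1 + N_2 = 490.
Substituting N_2 = 490 - 0.61N_1 into the first: N_1(1 - 0.23·0.61) = 490 - 0.23·490.
So N_1* = 377/0.86 = 439, and then N_2* = 490 - 0.61·439 = 222.

N_1* ≈ 439, N_2* ≈ 222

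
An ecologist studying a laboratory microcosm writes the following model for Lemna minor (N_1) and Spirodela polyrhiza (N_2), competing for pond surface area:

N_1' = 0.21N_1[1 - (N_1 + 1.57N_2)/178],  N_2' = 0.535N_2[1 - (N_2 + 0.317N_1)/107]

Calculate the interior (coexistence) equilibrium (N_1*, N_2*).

N_1* ≈ 19.9, N_2* ≈ 101

Setting both brackets to zero gives the nullclines N_1 + 1.57N_2 = 178 and 0.317N_1 + N_2 = 107.
Substituting N_2 = 107 - 0.317N_1 into the first: N_1(1 - 1.57·0.317) = 178 - 1.57·107.
So N_1* = 10/0.502 = 19.9, and then N_2* = 107 - 0.317·19.9 = 101.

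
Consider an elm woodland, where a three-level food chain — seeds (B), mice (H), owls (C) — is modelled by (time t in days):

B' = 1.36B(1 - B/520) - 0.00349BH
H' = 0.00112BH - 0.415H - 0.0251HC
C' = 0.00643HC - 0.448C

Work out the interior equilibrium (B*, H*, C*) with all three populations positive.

B* ≈ 427, H* ≈ 69.7, C* ≈ 2.52

From dC/dt = 0: 0.00643H* = 0.448, so H* = 69.7.
From dB/dt = 0: 1.36(1 - B*/520) = 0.00349·69.7, giving B* = 520·(1 - 0.179) = 427.
From dH/dt = 0: 0.00112·427 - 0.415 = 0.0251C*, so C* = 0.0633/0.0251 = 2.52.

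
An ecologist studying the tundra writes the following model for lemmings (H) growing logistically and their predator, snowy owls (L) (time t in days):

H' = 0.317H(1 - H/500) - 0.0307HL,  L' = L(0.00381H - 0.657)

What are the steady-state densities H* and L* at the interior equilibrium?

H* ≈ 172, L* ≈ 6.76

From dL/dt = 0 with L > 0: 0.00381H* = 0.657, so H* = 172.
Substitute into dH/dt = 0: 0.317(1 - 172/500) = 0.0307L*.
The bracket is 0.655, giving L* = 0.208/0.0307 = 6.76.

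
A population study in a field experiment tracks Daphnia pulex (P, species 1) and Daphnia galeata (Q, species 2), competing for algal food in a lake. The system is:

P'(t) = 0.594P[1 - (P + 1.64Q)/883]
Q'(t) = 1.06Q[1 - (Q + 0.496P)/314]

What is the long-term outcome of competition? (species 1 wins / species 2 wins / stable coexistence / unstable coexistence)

Compare the nullcline intercepts: K1/α12 = 883/1.64 = 538 > K2 = 314; K2/α21 = 314/0.496 = 633 < K1 = 883.
Since the inequalities point opposite ways, species 1 can invade but species 2 cannot.

species 1 excludes species 2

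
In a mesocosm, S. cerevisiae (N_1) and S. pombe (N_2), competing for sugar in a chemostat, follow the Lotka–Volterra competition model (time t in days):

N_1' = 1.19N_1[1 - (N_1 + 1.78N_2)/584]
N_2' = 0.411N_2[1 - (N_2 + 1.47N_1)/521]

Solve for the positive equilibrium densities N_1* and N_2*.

N_1* ≈ 212, N_2* ≈ 209

Setting both brackets to zero gives the nullclines N_1 + 1.78N_2 = 584 and 1.47N_1 + N_2 = 521.
Substituting N_2 = 521 - 1.47N_1 into the first: N_1(1 - 1.78·1.47) = 584 - 1.78·521.
So N_1* = -343/-1.62 = 212, and then N_2* = 521 - 1.47·212 = 209.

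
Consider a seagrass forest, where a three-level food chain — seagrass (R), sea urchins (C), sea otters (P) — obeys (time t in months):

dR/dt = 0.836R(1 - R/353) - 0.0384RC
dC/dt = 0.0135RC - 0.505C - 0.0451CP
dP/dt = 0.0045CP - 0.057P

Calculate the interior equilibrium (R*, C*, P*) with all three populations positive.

R* ≈ 148, C* ≈ 12.7, P* ≈ 33

From dP/dt = 0: 0.0045C* = 0.057, so C* = 12.7.
From dR/dt = 0: 0.836(1 - R*/353) = 0.0384·12.7, giving R* = 353·(1 - 0.582) = 148.
From dC/dt = 0: 0.0135·148 - 0.505 = 0.0451P*, so P* = 1.49/0.0451 = 33.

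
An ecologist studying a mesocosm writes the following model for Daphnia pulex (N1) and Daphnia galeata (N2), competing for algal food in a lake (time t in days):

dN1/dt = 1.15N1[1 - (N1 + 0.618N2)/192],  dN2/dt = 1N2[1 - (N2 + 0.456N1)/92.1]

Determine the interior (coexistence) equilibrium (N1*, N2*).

N1* ≈ 188, N2* ≈ 6.33

Setting both brackets to zero gives the nullclines N1 + 0.618N2 = 192 and 0.456N1 + N2 = 92.1.
Substituting N2 = 92.1 - 0.456N1 into the first: N1(1 - 0.618·0.456) = 192 - 0.618·92.1.
So N1* = 135/0.718 = 188, and then N2* = 92.1 - 0.456·188 = 6.33.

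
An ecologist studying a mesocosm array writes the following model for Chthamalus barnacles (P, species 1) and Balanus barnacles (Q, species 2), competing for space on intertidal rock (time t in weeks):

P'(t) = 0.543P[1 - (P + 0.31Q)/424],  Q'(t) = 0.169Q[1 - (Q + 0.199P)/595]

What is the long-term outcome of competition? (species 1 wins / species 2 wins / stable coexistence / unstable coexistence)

Compare the nullcline intercepts: K1/α12 = 424/0.31 = 1370 > K2 = 595; K2/α21 = 595/0.199 = 2990 > K1 = 424.
Since both inequalities hold, each species can invade when rare, so the interior equilibrium is stable.

stable coexistence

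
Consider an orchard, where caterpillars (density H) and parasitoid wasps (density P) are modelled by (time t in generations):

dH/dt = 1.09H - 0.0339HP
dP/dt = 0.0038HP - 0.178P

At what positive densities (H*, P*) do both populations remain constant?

Set dP/dt = 0 with P > 0: 0.0038H - 0.178 = 0, so H* = 0.178/0.0038 = 46.8.
Set dH/dt = 0 with H > 0: 1.09 - 0.0339P = 0, so P* = 1.09/0.0339 = 32.2.

H* ≈ 46.8, P* ≈ 32.2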